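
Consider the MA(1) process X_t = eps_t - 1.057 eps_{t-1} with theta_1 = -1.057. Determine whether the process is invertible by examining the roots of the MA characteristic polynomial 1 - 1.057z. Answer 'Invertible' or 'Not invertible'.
\text{Not invertible}

The MA(q) characteristic polynomial is P(z) = 1 - 1.057z.
Invertibility requires all roots to lie outside the unit circle, i.e. |z| > 1 for every root.
This is linear in z: 1 + (-1.057) z = 0  =>  z = -1/(-1.057) = 0.946074,  |z| = 0.946074.
Moduli of all roots: 0.9461.
All moduli strictly greater than 1? No.
Verdict: Not invertible.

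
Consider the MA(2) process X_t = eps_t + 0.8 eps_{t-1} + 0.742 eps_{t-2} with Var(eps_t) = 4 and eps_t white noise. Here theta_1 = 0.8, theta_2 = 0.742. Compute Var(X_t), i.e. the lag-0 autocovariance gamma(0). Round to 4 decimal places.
\gamma(0) = 8.7623

For an MA(q) process X_t = eps_t + sum_i theta_i eps_{t-i} with
Var(eps_t) = sigma^2, the variance is
  gamma(0) = sigma^2 * (1 + sum_i theta_i^2).
  sum_i theta_i^2 = (0.8)^2 + (0.742)^2 = 0.64 + 0.550564 = 1.190564.
  gamma(0) = 4 * (1 + 1.190564) = 4 * 2.190564 = 8.762256, which rounds to 8.7623.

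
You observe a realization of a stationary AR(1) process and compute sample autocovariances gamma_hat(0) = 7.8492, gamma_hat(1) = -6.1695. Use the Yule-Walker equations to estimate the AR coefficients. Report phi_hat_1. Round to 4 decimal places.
\hat\phi_{1} = -0.7860

The Yule-Walker equations for an AR(p) process read, in matrix form,
  Gamma_p phi = r_p,   with   (Gamma_p)_{ij} = gamma(|i - j|),
                       (r_p)_i = gamma(i),   i,j = 1..p.
Substitute the sample gammas (Toeplitz matrix and right-hand side of size 1):
  Gamma_p = [[7.8492]]
  r_p     = [-6.1695]
With p = 1 this is the single equation gamma(0) phi_1 = gamma(1):
  phi_hat_1 = gamma(1) / gamma(0) = -6.1695 / 7.8492 = -0.7860.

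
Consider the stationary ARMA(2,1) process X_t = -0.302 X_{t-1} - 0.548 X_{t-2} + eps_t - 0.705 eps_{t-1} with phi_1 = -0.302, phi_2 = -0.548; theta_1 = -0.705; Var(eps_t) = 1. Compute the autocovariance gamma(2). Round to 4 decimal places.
\gamma(2) = -1.1502

Multiply the model equation by X_{t-k} and take expectations. With theta_0 = psi_0 = 1 and psi_j the MA(infinity) weights, this gives
  gamma(k) - sum_i phi_i gamma(k-i) = c_k,
  c_k = sigma^2 * sum_{j=k..q} theta_j psi_{j-k}   (c_k = 0 for k > q),
using gamma(-m) = gamma(m).
psi-weights needed (psi_j = theta_j + sum_i phi_i psi_{j-i}):
  psi_1 = theta_1 + phi_1 = -0.705 + (-0.302) = -1.007
Right-hand sides:
  c_0 = sigma^2 (1 + theta_1 psi_1) = 1 * (1 + (-0.705)(-1.007)) = 1 * 1.709935 = 1.709935
  c_1 = sigma^2 theta_1 = 1 * (-0.705) = -0.705
  c_2 = 0
Equations for k = 0, 1, 2 (AR order 2, c_2 = 0):
  (E0) gamma(0) = phi_1 gamma(1) + phi_2 gamma(2) + c_0
  (E1) gamma(1) = phi_1 gamma(0) + phi_2 gamma(1) + c_1
  (E2) gamma(2) = phi_1 gamma(1) + phi_2 gamma(0)
From (E1): gamma(1) = A gamma(0) + B with
  A = phi_1 / (1 - phi_2) = -0.302 / 1.548 = -0.19509,   B = c_1 / (1 - phi_2) = -0.705 / 1.548 = -0.455426.
Insert (E2) into (E0): gamma(0) (1 - phi_2^2) = phi_1 (1 + phi_2) gamma(1) + c_0.
  phi_1 (1 + phi_2) = (-0.302)(0.452) = -0.136504,   1 - phi_2^2 = 0.699696.
Replace gamma(1) by A gamma(0) + B and collect gamma(0):
  gamma(0) [0.699696 - (-0.136504)(-0.19509)] = (-0.136504)(-0.455426) + 1.709935
  gamma(0) * 0.673065 = 1.772103
  gamma(0) = 1.772103 / 0.673065 = 2.632883.
  gamma(1) = A gamma(0) + B = (-0.19509)(2.632883) + (-0.455426) = -0.969077.
  gamma(2) = phi_1 gamma(1) + phi_2 gamma(0) = (-0.302)(-0.969077) + (-0.548)(2.632883) = -1.150159.
Therefore gamma(2) = -1.1502 (to 4 decimal places).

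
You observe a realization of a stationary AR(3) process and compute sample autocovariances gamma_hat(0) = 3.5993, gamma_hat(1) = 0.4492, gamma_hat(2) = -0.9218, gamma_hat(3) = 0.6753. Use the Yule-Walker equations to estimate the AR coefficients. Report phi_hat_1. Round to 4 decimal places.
\hat\phi_{1} = 0.2390

The Yule-Walker equations for an AR(p) process read, in matrix form,
  Gamma_p phi = r_p,   with   (Gamma_p)_{ij} = gamma(|i - j|),
                       (r_p)_i = gamma(i),   i,j = 1..p.
Substitute the sample gammas (Toeplitz matrix and right-hand side of size 3):
  Gamma_p = [[3.5993, 0.4492, -0.9218], [0.4492, 3.5993, 0.4492], [-0.9218, 0.4492, 3.5993]]
  r_p     = [0.4492, -0.9218, 0.6753]
Written out (R1..R3):
  (R1) 3.5993 phi_1 + 0.4492 phi_2 - 0.9218 phi_3 = 0.4492
  (R2) 0.4492 phi_1 + 3.5993 phi_2 + 0.4492 phi_3 = -0.9218
  (R3) -0.9218 phi_1 + 0.4492 phi_2 + 3.5993 phi_3 = 0.6753
Gaussian elimination:
  R2 <- R2 - (0.4492/3.5993) R1 = R2 - (0.124802) R1:  3.543239 phi_2 + 0.564243 phi_3 = -0.977861
  R3 <- R3 - (-0.9218/3.5993) R1 = R3 - (-0.256105) R1:  0.564243 phi_2 + 3.363222 phi_3 = 0.790343
  R3 <- R3 - (0.564243/3.543239) R2 = R3 - (0.159245) R2:  3.273369 phi_3 = 0.946062
Back-substitution:
  phi_hat_3 = 0.946062 / 3.273369 = 0.289018
  phi_hat_2 = (-0.977861 - (0.564243)(0.289018)) / 3.543239 = -0.322004
  phi_hat_1 = (0.4492 - (0.4492)(-0.322004) - (-0.9218)(0.289018)) / 3.5993 = 0.239008
So phi_hat = [0.2390, -0.3220, 0.2890].
Therefore phi_hat_1 = 0.2390.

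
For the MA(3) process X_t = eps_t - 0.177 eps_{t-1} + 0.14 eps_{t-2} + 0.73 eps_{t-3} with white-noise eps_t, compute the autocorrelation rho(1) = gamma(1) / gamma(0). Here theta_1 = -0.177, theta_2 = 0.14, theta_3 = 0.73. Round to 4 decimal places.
\rho(1) = -0.0629

For an MA(q) process with theta_0 = 1, the autocovariance is
  gamma(k) = sigma^2 * sum_{i=0..q-k} theta_i * theta_{i+k},
and rho(k) = gamma(k) / gamma(0). Sigma^2 cancels.
  numerator   = (1)*(-0.177) + (-0.177)*(0.14) + (0.14)*(0.73) = -0.09958.
  denominator = (1)^2 + (-0.177)^2 + (0.14)^2 + (0.73)^2 = 1.583829.
  rho(1) = -0.09958 / 1.583829 = -0.0629.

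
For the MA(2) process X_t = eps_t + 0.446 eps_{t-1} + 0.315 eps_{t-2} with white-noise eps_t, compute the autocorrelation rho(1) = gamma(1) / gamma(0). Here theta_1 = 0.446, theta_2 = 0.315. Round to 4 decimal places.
\rho(1) = 0.4518

For an MA(q) process with theta_0 = 1, the autocovariance is
  gamma(k) = sigma^2 * sum_{i=0..q-k} theta_i * theta_{i+k},
and rho(k) = gamma(k) / gamma(0). Sigma^2 cancels.
  numerator   = (1)*(0.446) + (0.446)*(0.315) = 0.58649.
  denominator = (1)^2 + (0.446)^2 + (0.315)^2 = 1.298141.
  rho(1) = 0.58649 / 1.298141 = 0.4518.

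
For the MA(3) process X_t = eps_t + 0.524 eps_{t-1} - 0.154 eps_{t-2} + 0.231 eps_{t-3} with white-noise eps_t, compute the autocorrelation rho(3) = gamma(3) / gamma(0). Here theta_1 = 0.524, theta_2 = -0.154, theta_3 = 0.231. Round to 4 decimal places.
\rho(3) = 0.1709

For an MA(q) process with theta_0 = 1, the autocovariance is
  gamma(k) = sigma^2 * sum_{i=0..q-k} theta_i * theta_{i+k},
and rho(k) = gamma(k) / gamma(0). Sigma^2 cancels.
  numerator   = (1)*(0.231) = 0.231.
  denominator = (1)^2 + (0.524)^2 + (-0.154)^2 + (0.231)^2 = 1.351653.
  rho(3) = 0.231 / 1.351653 = 0.1709.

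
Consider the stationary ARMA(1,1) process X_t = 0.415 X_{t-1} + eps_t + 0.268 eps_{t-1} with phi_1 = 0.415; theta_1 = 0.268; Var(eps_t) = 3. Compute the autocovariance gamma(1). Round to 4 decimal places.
\gamma(1) = 2.7506

Multiply the model equation by X_{t-k} and take expectations. With theta_0 = psi_0 = 1 and psi_j the MA(infinity) weights, this gives
  gamma(k) - sum_i phi_i gamma(k-i) = c_k,
  c_k = sigma^2 * sum_{j=k..q} theta_j psi_{j-k}   (c_k = 0 for k > q),
using gamma(-m) = gamma(m).
psi-weights needed (psi_j = theta_j + sum_i phi_i psi_{j-i}):
  psi_1 = theta_1 + phi_1 = 0.268 + (0.415) = 0.683
Right-hand sides:
  c_0 = sigma^2 (1 + theta_1 psi_1) = 3 * (1 + (0.268)(0.683)) = 3 * 1.183044 = 3.549132
  c_1 = sigma^2 theta_1 = 3 * (0.268) = 0.804
  c_2 = 0
Equations for k = 0 and k = 1 (AR order 1):
  gamma(0) = phi_1 gamma(1) + c_0
  gamma(1) = phi_1 gamma(0) + c_1
Substituting the second into the first: gamma(0) (1 - phi_1^2) = c_0 + phi_1 c_1, so
  gamma(0) = (c_0 + phi_1 c_1) / (1 - phi_1^2) = (3.549132 + (0.415)(0.804)) / (1 - (0.415)^2) = 3.882792 / 0.827775 = 4.690637.
  gamma(1) = phi_1 gamma(0) + c_1 = (0.415)(4.690637) + (0.804) = 2.750614.
Therefore gamma(1) = 2.7506 (to 4 decimal places).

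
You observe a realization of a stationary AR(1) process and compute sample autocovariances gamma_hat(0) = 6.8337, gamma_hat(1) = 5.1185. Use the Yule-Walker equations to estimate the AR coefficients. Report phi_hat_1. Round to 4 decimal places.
\hat\phi_{1} = 0.7490

The Yule-Walker equations for an AR(p) process read, in matrix form,
  Gamma_p phi = r_p,   with   (Gamma_p)_{ij} = gamma(|i - j|),
                       (r_p)_i = gamma(i),   i,j = 1..p.
Substitute the sample gammas (Toeplitz matrix and right-hand side of size 1):
  Gamma_p = [[6.8337]]
  r_p     = [5.1185]
With p = 1 this is the single equation gamma(0) phi_1 = gamma(1):
  phi_hat_1 = gamma(1) / gamma(0) = 5.1185 / 6.8337 = 0.7490.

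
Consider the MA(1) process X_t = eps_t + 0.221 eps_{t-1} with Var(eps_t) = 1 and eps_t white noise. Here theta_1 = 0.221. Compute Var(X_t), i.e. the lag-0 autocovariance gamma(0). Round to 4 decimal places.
\gamma(0) = 1.0488

For an MA(q) process X_t = eps_t + sum_i theta_i eps_{t-i} with
Var(eps_t) = sigma^2, the variance is
  gamma(0) = sigma^2 * (1 + sum_i theta_i^2).
  sum_i theta_i^2 = (0.221)^2 = 0.048841.
  gamma(0) = 1 * (1 + 0.048841) = 1 * 1.048841 = 1.048841, which rounds to 1.0488.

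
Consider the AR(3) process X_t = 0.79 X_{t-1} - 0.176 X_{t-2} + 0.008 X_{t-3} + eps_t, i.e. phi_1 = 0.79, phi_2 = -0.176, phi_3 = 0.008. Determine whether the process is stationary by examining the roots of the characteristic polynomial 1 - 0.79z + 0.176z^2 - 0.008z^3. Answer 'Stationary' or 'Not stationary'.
\text{Stationary}

The AR(p) characteristic polynomial is P(z) = 1 - 0.79z + 0.176z^2 - 0.008z^3.
Stationarity requires all roots to lie outside the unit circle, i.e. |z| > 1 for every root.
Degree 3: look for a simple real root z0 first, then factor out (1 - z/z0) and solve the remaining quadratic.
Testing z0 = 2.5: P(2.5) = 1 + (-0.79)(2.5) + (0.176)(2.5)^2 + (-0.008)(2.5)^3
  = 1 + (-1.975) + (1.1) + (-0.125) = 0.  So z_0 = 2.5 is a root, |z_0| = 2.5.
Divide out the factor (1 - 0.4 z) = (1 - z/z0) (since 1/z0 = 0.4):
  P(z) = (1 - 0.4 z)(1 + (-0.39) z + (0.02) z^2)
  [check: z-coef -0.39 - (0.4) = -0.79; z^2-coef 0.02 - (0.4)(-0.39) = 0.176; z^3-coef -(0.4)(0.02) = -0.008.]
Remaining roots from the quadratic factor 1 + (-0.39) z + (0.02) z^2:
  Set 1 + (-0.39) z + (0.02) z^2 = 0, i.e. a z^2 + b z + c = 0 with a = 0.02, b = -0.39, c = 1.
  Discriminant D = b^2 - 4ac = (-0.39)^2 - 4*(0.02)*1 = 0.1521 - (0.08) = 0.0721.
  D >= 0, so the roots are real: z = (-b +/- sqrt(D)) / (2a) = (0.39 +/- 0.268514) / (0.04).
    z_1 = (0.39 + 0.268514) / (0.04) = 16.4629,   |z_1| = 16.4629.
    z_2 = (0.39 - 0.268514) / (0.04) = 3.0371,   |z_2| = 3.0371.
Moduli of all roots: 2.5000, 16.4629, 3.0371.
All moduli strictly greater than 1? Yes.
Verdict: Stationary.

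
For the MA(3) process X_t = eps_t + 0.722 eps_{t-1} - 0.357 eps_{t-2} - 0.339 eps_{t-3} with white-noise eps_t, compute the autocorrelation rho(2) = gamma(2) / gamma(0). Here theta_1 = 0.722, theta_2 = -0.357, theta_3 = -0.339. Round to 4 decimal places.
\rho(2) = -0.3412

For an MA(q) process with theta_0 = 1, the autocovariance is
  gamma(k) = sigma^2 * sum_{i=0..q-k} theta_i * theta_{i+k},
and rho(k) = gamma(k) / gamma(0). Sigma^2 cancels.
  numerator   = (1)*(-0.357) + (0.722)*(-0.339) = -0.601758.
  denominator = (1)^2 + (0.722)^2 + (-0.357)^2 + (-0.339)^2 = 1.763654.
  rho(2) = -0.601758 / 1.763654 = -0.3412.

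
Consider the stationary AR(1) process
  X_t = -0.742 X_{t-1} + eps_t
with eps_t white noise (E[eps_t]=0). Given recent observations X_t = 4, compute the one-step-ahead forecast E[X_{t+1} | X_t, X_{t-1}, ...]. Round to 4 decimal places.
E[X_{t+1} \mid \mathcal F_t] = -2.9680

For an AR(p) model X_t = c + sum_i phi_i X_{t-i} + eps_t, the
one-step-ahead conditional mean is
  E[X_{t+1} | X_t, ...] = c + sum_i phi_i X_{t+1-i}.
Substitute known values:
  E[X_{t+1} | ...] = (-0.742) * (4)
                   = -2.9680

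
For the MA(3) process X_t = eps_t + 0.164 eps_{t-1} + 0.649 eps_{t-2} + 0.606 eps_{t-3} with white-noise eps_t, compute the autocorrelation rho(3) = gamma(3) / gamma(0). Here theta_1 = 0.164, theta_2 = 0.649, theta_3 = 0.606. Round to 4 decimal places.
\rho(3) = 0.3338

For an MA(q) process with theta_0 = 1, the autocovariance is
  gamma(k) = sigma^2 * sum_{i=0..q-k} theta_i * theta_{i+k},
and rho(k) = gamma(k) / gamma(0). Sigma^2 cancels.
  numerator   = (1)*(0.606) = 0.606.
  denominator = (1)^2 + (0.164)^2 + (0.649)^2 + (0.606)^2 = 1.815333.
  rho(3) = 0.606 / 1.815333 = 0.3338.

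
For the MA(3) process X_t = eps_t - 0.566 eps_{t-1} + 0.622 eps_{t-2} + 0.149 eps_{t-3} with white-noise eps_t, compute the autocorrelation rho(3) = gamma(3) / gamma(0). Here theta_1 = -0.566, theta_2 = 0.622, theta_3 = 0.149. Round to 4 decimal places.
\rho(3) = 0.0862

For an MA(q) process with theta_0 = 1, the autocovariance is
  gamma(k) = sigma^2 * sum_{i=0..q-k} theta_i * theta_{i+k},
and rho(k) = gamma(k) / gamma(0). Sigma^2 cancels.
  numerator   = (1)*(0.149) = 0.149.
  denominator = (1)^2 + (-0.566)^2 + (0.622)^2 + (0.149)^2 = 1.729441.
  rho(3) = 0.149 / 1.729441 = 0.0862.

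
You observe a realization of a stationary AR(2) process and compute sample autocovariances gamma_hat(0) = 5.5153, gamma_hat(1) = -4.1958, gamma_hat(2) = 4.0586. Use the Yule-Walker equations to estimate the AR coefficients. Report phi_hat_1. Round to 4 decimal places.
\hat\phi_{1} = -0.4770

The Yule-Walker equations for an AR(p) process read, in matrix form,
  Gamma_p phi = r_p,   with   (Gamma_p)_{ij} = gamma(|i - j|),
                       (r_p)_i = gamma(i),   i,j = 1..p.
Substitute the sample gammas (Toeplitz matrix and right-hand side of size 2):
  Gamma_p = [[5.5153, -4.1958], [-4.1958, 5.5153]]
  r_p     = [-4.1958, 4.0586]
Written out:
  5.5153 phi_1 - 4.1958 phi_2 = -4.1958
  -4.1958 phi_1 + 5.5153 phi_2 = 4.0586
Solve by Cramer's rule:
  det = gamma(0)^2 - gamma(1)^2 = (5.5153)^2 - (-4.1958)^2 = 30.41853409 - 17.60473764 = 12.81379645
  phi_hat_1 = [gamma(1) gamma(0) - gamma(1) gamma(2)] / det = [(-4.1958)(5.5153) - (-4.1958)(4.0586)] / 12.81379645 = -6.11202186 / 12.81379645 = -0.477
  phi_hat_2 = [gamma(0) gamma(2) - gamma(1)^2] / det = [(5.5153)(4.0586) - (-4.1958)^2] / 12.81379645 = 4.77965894 / 12.81379645 = 0.373
So phi_hat = [-0.4770, 0.3730].
Therefore phi_hat_1 = -0.4770.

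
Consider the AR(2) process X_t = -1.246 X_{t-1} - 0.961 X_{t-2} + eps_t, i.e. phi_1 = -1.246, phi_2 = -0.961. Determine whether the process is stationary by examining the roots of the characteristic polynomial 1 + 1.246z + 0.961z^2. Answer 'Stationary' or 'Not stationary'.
\text{Stationary}

The AR(p) characteristic polynomial is P(z) = 1 + 1.246z + 0.961z^2.
Stationarity requires all roots to lie outside the unit circle, i.e. |z| > 1 for every root.
Set 1 + (1.246) z + (0.961) z^2 = 0, i.e. a z^2 + b z + c = 0 with a = 0.961, b = 1.246, c = 1.
Discriminant D = b^2 - 4ac = (1.246)^2 - 4*(0.961)*1 = 1.552516 - (3.844) = -2.291484.
D < 0, so the roots are the complex-conjugate pair z = (-b +/- i sqrt(-D)) / (2a) = -0.6483 +/- 0.7876i.
For a conjugate pair |z|^2 = z * conj(z) = (product of roots) = c/a = 1/(0.961) = 1.040583, so |z| = sqrt(1.040583) = 1.0201 for both roots.
Moduli of all roots: 1.0201, 1.0201.
All moduli strictly greater than 1? Yes.
Verdict: Stationary.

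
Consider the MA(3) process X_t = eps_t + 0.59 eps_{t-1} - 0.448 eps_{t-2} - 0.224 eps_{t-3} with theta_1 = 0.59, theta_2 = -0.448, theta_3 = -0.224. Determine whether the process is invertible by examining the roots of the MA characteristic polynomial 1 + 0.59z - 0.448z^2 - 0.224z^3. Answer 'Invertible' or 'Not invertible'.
\text{Invertible}

The MA(q) characteristic polynomial is P(z) = 1 + 0.59z - 0.448z^2 - 0.224z^3.
Invertibility requires all roots to lie outside the unit circle, i.e. |z| > 1 for every root.
Degree 3: look for a simple real root z0 first, then factor out (1 - z/z0) and solve the remaining quadratic.
Testing z0 = -1.25: P(-1.25) = 1 + (0.59)(-1.25) + (-0.448)(-1.25)^2 + (-0.224)(-1.25)^3
  = 1 + (-0.7375) + (-0.7) + (0.4375) = 0.  So z_0 = -1.25 is a root, |z_0| = 1.25.
Divide out the factor (1 + 0.8 z) = (1 - z/z0) (since 1/z0 = -0.8):
  P(z) = (1 + 0.8 z)(1 + (-0.21) z + (-0.28) z^2)
  [check: z-coef -0.21 - (-0.8) = 0.59; z^2-coef -0.28 - (-0.8)(-0.21) = -0.448; z^3-coef -(-0.8)(-0.28) = -0.224.]
Remaining roots from the quadratic factor 1 + (-0.21) z + (-0.28) z^2:
  Set 1 + (-0.21) z + (-0.28) z^2 = 0, i.e. a z^2 + b z + c = 0 with a = -0.28, b = -0.21, c = 1.
  Discriminant D = b^2 - 4ac = (-0.21)^2 - 4*(-0.28)*1 = 0.0441 - (-1.12) = 1.1641.
  D >= 0, so the roots are real: z = (-b +/- sqrt(D)) / (2a) = (0.21 +/- 1.078935) / (-0.56).
    z_1 = (0.21 + 1.078935) / (-0.56) = -2.3017,   |z_1| = 2.3017.
    z_2 = (0.21 - 1.078935) / (-0.56) = 1.5517,   |z_2| = 1.5517.
Moduli of all roots: 1.2500, 2.3017, 1.5517.
All moduli strictly greater than 1? Yes.
Verdict: Invertible.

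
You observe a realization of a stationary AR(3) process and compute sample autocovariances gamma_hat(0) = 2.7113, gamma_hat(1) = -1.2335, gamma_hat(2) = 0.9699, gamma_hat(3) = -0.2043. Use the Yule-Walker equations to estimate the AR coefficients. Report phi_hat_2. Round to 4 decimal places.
\hat\phi_{2} = 0.2590

The Yule-Walker equations for an AR(p) process read, in matrix form,
  Gamma_p phi = r_p,   with   (Gamma_p)_{ij} = gamma(|i - j|),
                       (r_p)_i = gamma(i),   i,j = 1..p.
Substitute the sample gammas (Toeplitz matrix and right-hand side of size 3):
  Gamma_p = [[2.7113, -1.2335, 0.9699], [-1.2335, 2.7113, -1.2335], [0.9699, -1.2335, 2.7113]]
  r_p     = [-1.2335, 0.9699, -0.2043]
Written out (R1..R3):
  (R1) 2.7113 phi_1 - 1.2335 phi_2 + 0.9699 phi_3 = -1.2335
  (R2) -1.2335 phi_1 + 2.7113 phi_2 - 1.2335 phi_3 = 0.9699
  (R3) 0.9699 phi_1 - 1.2335 phi_2 + 2.7113 phi_3 = -0.2043
Gaussian elimination:
  R2 <- R2 - (-1.2335/2.7113) R1 = R2 - (-0.454948) R1:  2.150122 phi_2 - 0.792246 phi_3 = 0.408722
  R3 <- R3 - (0.9699/2.7113) R1 = R3 - (0.357725) R1:  -0.792246 phi_2 + 2.364342 phi_3 = 0.236954
  R3 <- R3 - (-0.792246/2.150122) R2 = R3 - (-0.368466) R2:  2.072427 phi_3 = 0.387554
Back-substitution:
  phi_hat_3 = 0.387554 / 2.072427 = 0.187005
  phi_hat_2 = (0.408722 - (-0.792246)(0.187005)) / 2.150122 = 0.258997
  phi_hat_1 = (-1.2335 - (-1.2335)(0.258997) - (0.9699)(0.187005)) / 2.7113 = -0.404014
So phi_hat = [-0.4040, 0.2590, 0.1870].
Therefore phi_hat_2 = 0.2590.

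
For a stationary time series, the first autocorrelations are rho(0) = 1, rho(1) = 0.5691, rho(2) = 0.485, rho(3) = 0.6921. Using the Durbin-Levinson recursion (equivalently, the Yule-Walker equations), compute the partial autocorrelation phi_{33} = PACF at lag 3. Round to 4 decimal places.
\phi_{33} = 0.5429

The PACF at lag k is phi_{kk}, the last component of the solution
to the Yule-Walker system G_k phi = r_k where
  (G_k)_{ij} = rho(|i - j|), (r_k)_i = rho(i), i,j = 1..k.
Equivalently, Durbin-Levinson gives phi_{kk} iteratively:
  phi_{11} = rho(1)
  phi_{kk} = [rho(k) - sum_{j=1..k-1} phi_{k-1,j} rho(k-j)]
            / [1 - sum_{j=1..k-1} phi_{k-1,j} rho(j)],
  phi_{k,j} = phi_{k-1,j} - phi_{kk} phi_{k-1,k-j},  j = 1..k-1.
Step k = 1:
  phi_11 = rho(1) = 0.5691.
Step k = 2:
  phi_22 = [rho(2) - phi_11 rho(1)] / [1 - phi_11 rho(1)] = [0.485 - (0.5691)(0.5691)] / [1 - (0.5691)(0.5691)]
         = 0.16112519 / 0.67612519 = 0.238307.
  Update: phi_21 = phi_11 - phi_22 phi_11 = 0.5691 - (0.238307)(0.5691) = 0.43348.
Step k = 3:
  phi_33 = [rho(3) - phi_21 rho(2) - phi_22 rho(1)] / [1 - phi_21 rho(1) - phi_22 rho(2)]
    numerator   = 0.6921 - (0.43348)(0.485) - (0.238307)(0.5691) = 0.34624201
    denominator = 1 - (0.43348)(0.5691) - (0.238307)(0.485) = 0.63772797
  phi_33 = 0.34624201 / 0.63772797 = 0.5429.
Therefore phi_{33} = 0.5429.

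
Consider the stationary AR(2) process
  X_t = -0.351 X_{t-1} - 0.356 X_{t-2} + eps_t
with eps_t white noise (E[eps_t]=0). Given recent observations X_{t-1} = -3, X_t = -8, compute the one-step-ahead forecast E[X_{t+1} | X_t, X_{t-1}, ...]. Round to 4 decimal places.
E[X_{t+1} \mid \mathcal F_t] = 3.8760

For an AR(p) model X_t = c + sum_i phi_i X_{t-i} + eps_t, the
one-step-ahead conditional mean is
  E[X_{t+1} | X_t, ...] = c + sum_i phi_i X_{t+1-i}.
Substitute known values:
  E[X_{t+1} | ...] = (-0.351) * (-8) + (-0.356) * (-3)
                   = 3.8760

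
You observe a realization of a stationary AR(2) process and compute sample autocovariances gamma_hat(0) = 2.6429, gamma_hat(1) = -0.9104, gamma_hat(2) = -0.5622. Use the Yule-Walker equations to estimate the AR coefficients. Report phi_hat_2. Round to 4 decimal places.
\hat\phi_{2} = -0.3760

The Yule-Walker equations for an AR(p) process read, in matrix form,
  Gamma_p phi = r_p,   with   (Gamma_p)_{ij} = gamma(|i - j|),
                       (r_p)_i = gamma(i),   i,j = 1..p.
Substitute the sample gammas (Toeplitz matrix and right-hand side of size 2):
  Gamma_p = [[2.6429, -0.9104], [-0.9104, 2.6429]]
  r_p     = [-0.9104, -0.5622]
Written out:
  2.6429 phi_1 - 0.9104 phi_2 = -0.9104
  -0.9104 phi_1 + 2.6429 phi_2 = -0.5622
Solve by Cramer's rule:
  det = gamma(0)^2 - gamma(1)^2 = (2.6429)^2 - (-0.9104)^2 = 6.98492041 - 0.82882816 = 6.15609225
  phi_hat_1 = [gamma(1) gamma(0) - gamma(1) gamma(2)] / det = [(-0.9104)(2.6429) - (-0.9104)(-0.5622)] / 6.15609225 = -2.91792304 / 6.15609225 = -0.474
  phi_hat_2 = [gamma(0) gamma(2) - gamma(1)^2] / det = [(2.6429)(-0.5622) - (-0.9104)^2] / 6.15609225 = -2.31466654 / 6.15609225 = -0.376
So phi_hat = [-0.4740, -0.3760].
Therefore phi_hat_2 = -0.3760.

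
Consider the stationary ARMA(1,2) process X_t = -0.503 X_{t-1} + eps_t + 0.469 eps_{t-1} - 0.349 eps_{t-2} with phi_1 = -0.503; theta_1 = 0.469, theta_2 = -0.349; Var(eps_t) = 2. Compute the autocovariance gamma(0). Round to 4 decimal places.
\gamma(0) = 2.2972

Multiply the model equation by X_{t-k} and take expectations. With theta_0 = psi_0 = 1 and psi_j the MA(infinity) weights, this gives
  gamma(k) - sum_i phi_i gamma(k-i) = c_k,
  c_k = sigma^2 * sum_{j=k..q} theta_j psi_{j-k}   (c_k = 0 for k > q),
using gamma(-m) = gamma(m).
psi-weights needed (psi_j = theta_j + sum_i phi_i psi_{j-i}):
  psi_1 = theta_1 + phi_1 = 0.469 + (-0.503) = -0.034
  psi_2 = theta_2 + phi_1 psi_1 = -0.349 + (-0.503)(-0.034) = -0.331898
Right-hand sides:
  c_0 = sigma^2 (1 + theta_1 psi_1 + theta_2 psi_2) = 2 * (1 + (0.469)(-0.034) + (-0.349)(-0.331898)) = 2 * 1.099886 = 2.199773
  c_1 = sigma^2 (theta_1 + theta_2 psi_1) = 2 * (0.469 + (-0.349)(-0.034)) = 0.961732
  c_2 = sigma^2 theta_2 = 2 * (-0.349) = -0.698
Equations for k = 0 and k = 1 (AR order 1):
  gamma(0) = phi_1 gamma(1) + c_0
  gamma(1) = phi_1 gamma(0) + c_1
Substituting the second into the first: gamma(0) (1 - phi_1^2) = c_0 + phi_1 c_1, so
  gamma(0) = (c_0 + phi_1 c_1) / (1 - phi_1^2) = (2.199773 + (-0.503)(0.961732)) / (1 - (-0.503)^2) = 1.716022 / 0.746991 = 2.297245.
Therefore gamma(0) = 2.2972 (to 4 decimal places).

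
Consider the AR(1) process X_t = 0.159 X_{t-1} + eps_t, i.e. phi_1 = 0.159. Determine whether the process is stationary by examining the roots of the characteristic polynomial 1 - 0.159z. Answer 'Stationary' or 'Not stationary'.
\text{Stationary}

The AR(p) characteristic polynomial is P(z) = 1 - 0.159z.
Stationarity requires all roots to lie outside the unit circle, i.e. |z| > 1 for every root.
This is linear in z: 1 + (-0.159) z = 0  =>  z = -1/(-0.159) = 6.289308,  |z| = 6.289308.
Moduli of all roots: 6.2893.
All moduli strictly greater than 1? Yes.
Verdict: Stationary.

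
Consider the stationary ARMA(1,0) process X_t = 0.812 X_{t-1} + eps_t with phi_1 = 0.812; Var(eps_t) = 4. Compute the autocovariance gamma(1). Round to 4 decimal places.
\gamma(1) = 9.5345

Multiply the model equation by X_{t-k} and take expectations. With theta_0 = psi_0 = 1 and psi_j the MA(infinity) weights, this gives
  gamma(k) - sum_i phi_i gamma(k-i) = c_k,
  c_k = sigma^2 * sum_{j=k..q} theta_j psi_{j-k}   (c_k = 0 for k > q),
using gamma(-m) = gamma(m).
Pure AR (q = 0): c_0 = sigma^2 = 4, c_k = 0 for k >= 1.
Equations for k = 0 and k = 1 (AR order 1):
  gamma(0) = phi_1 gamma(1) + c_0
  gamma(1) = phi_1 gamma(0) + c_1
Substituting the second into the first: gamma(0) (1 - phi_1^2) = c_0 + phi_1 c_1, so
  gamma(0) = c_0 / (1 - phi_1^2) = 4 / (1 - (0.812)^2) = 4 / 0.340656 = 11.742051.
  gamma(1) = phi_1 gamma(0) = (0.812)(11.742051) = 9.534545.
Therefore gamma(1) = 9.5345 (to 4 decimal places).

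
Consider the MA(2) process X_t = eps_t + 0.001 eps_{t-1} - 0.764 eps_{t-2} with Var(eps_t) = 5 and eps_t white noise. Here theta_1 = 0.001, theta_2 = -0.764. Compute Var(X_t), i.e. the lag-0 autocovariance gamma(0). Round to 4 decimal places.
\gamma(0) = 7.9185

For an MA(q) process X_t = eps_t + sum_i theta_i eps_{t-i} with
Var(eps_t) = sigma^2, the variance is
  gamma(0) = sigma^2 * (1 + sum_i theta_i^2).
  sum_i theta_i^2 = (0.001)^2 + (-0.764)^2 = 0.000001 + 0.583696 = 0.583697.
  gamma(0) = 5 * (1 + 0.583697) = 5 * 1.583697 = 7.918485, which rounds to 7.9185.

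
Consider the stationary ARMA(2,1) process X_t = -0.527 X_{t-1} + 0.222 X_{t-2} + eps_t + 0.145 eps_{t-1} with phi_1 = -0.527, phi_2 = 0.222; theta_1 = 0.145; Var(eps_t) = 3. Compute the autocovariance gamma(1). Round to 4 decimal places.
\gamma(1) = -2.6978

Multiply the model equation by X_{t-k} and take expectations. With theta_0 = psi_0 = 1 and psi_j the MA(infinity) weights, this gives
  gamma(k) - sum_i phi_i gamma(k-i) = c_k,
  c_k = sigma^2 * sum_{j=k..q} theta_j psi_{j-k}   (c_k = 0 for k > q),
using gamma(-m) = gamma(m).
psi-weights needed (psi_j = theta_j + sum_i phi_i psi_{j-i}):
  psi_1 = theta_1 + phi_1 = 0.145 + (-0.527) = -0.382
Right-hand sides:
  c_0 = sigma^2 (1 + theta_1 psi_1) = 3 * (1 + (0.145)(-0.382)) = 3 * 0.94461 = 2.83383
  c_1 = sigma^2 theta_1 = 3 * (0.145) = 0.435
  c_2 = 0
Equations for k = 0, 1, 2 (AR order 2, c_2 = 0):
  (E0) gamma(0) = phi_1 gamma(1) + phi_2 gamma(2) + c_0
  (E1) gamma(1) = phi_1 gamma(0) + phi_2 gamma(1) + c_1
  (E2) gamma(2) = phi_1 gamma(1) + phi_2 gamma(0)
From (E1): gamma(1) = A gamma(0) + B with
  A = phi_1 / (1 - phi_2) = -0.527 / 0.778 = -0.677378,   B = c_1 / (1 - phi_2) = 0.435 / 0.778 = 0.559126.
Insert (E2) into (E0): gamma(0) (1 - phi_2^2) = phi_1 (1 + phi_2) gamma(1) + c_0.
  phi_1 (1 + phi_2) = (-0.527)(1.222) = -0.643994,   1 - phi_2^2 = 0.950716.
Replace gamma(1) by A gamma(0) + B and collect gamma(0):
  gamma(0) [0.950716 - (-0.643994)(-0.677378)] = (-0.643994)(0.559126) + 2.83383
  gamma(0) * 0.514489 = 2.473756
  gamma(0) = 2.473756 / 0.514489 = 4.808184.
  gamma(1) = A gamma(0) + B = (-0.677378)(4.808184) + (0.559126) = -2.697831.
Therefore gamma(1) = -2.6978 (to 4 decimal places).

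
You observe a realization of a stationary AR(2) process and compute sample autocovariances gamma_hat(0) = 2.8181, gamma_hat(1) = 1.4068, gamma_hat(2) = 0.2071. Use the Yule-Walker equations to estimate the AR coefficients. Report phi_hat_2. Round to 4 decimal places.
\hat\phi_{2} = -0.2340

The Yule-Walker equations for an AR(p) process read, in matrix form,
  Gamma_p phi = r_p,   with   (Gamma_p)_{ij} = gamma(|i - j|),
                       (r_p)_i = gamma(i),   i,j = 1..p.
Substitute the sample gammas (Toeplitz matrix and right-hand side of size 2):
  Gamma_p = [[2.8181, 1.4068], [1.4068, 2.8181]]
  r_p     = [1.4068, 0.2071]
Written out:
  2.8181 phi_1 + 1.4068 phi_2 = 1.4068
  1.4068 phi_1 + 2.8181 phi_2 = 0.2071
Solve by Cramer's rule:
  det = gamma(0)^2 - gamma(1)^2 = (2.8181)^2 - (1.4068)^2 = 7.94168761 - 1.97908624 = 5.96260137
  phi_hat_1 = [gamma(1) gamma(0) - gamma(1) gamma(2)] / det = [(1.4068)(2.8181) - (1.4068)(0.2071)] / 5.96260137 = 3.6731548 / 5.96260137 = 0.616
  phi_hat_2 = [gamma(0) gamma(2) - gamma(1)^2] / det = [(2.8181)(0.2071) - (1.4068)^2] / 5.96260137 = -1.39545773 / 5.96260137 = -0.234
So phi_hat = [0.6160, -0.2340].
Therefore phi_hat_2 = -0.2340.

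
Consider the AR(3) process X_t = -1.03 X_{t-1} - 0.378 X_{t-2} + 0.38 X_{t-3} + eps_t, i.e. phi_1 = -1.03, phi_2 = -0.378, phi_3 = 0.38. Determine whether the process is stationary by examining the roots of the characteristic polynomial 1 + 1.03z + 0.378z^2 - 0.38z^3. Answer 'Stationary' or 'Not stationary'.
\text{Stationary}

The AR(p) characteristic polynomial is P(z) = 1 + 1.03z + 0.378z^2 - 0.38z^3.
Stationarity requires all roots to lie outside the unit circle, i.e. |z| > 1 for every root.
Degree 3: look for a simple real root z0 first, then factor out (1 - z/z0) and solve the remaining quadratic.
Testing z0 = 2.5: P(2.5) = 1 + (1.03)(2.5) + (0.378)(2.5)^2 + (-0.38)(2.5)^3
  = 1 + (2.575) + (2.3625) + (-5.9375) = 0.  So z_0 = 2.5 is a root, |z_0| = 2.5.
Divide out the factor (1 - 0.4 z) = (1 - z/z0) (since 1/z0 = 0.4):
  P(z) = (1 - 0.4 z)(1 + (1.43) z + (0.95) z^2)
  [check: z-coef 1.43 - (0.4) = 1.03; z^2-coef 0.95 - (0.4)(1.43) = 0.378; z^3-coef -(0.4)(0.95) = -0.38.]
Remaining roots from the quadratic factor 1 + (1.43) z + (0.95) z^2:
  Set 1 + (1.43) z + (0.95) z^2 = 0, i.e. a z^2 + b z + c = 0 with a = 0.95, b = 1.43, c = 1.
  Discriminant D = b^2 - 4ac = (1.43)^2 - 4*(0.95)*1 = 2.0449 - (3.8) = -1.7551.
  D < 0, so the roots are the complex-conjugate pair z = (-b +/- i sqrt(-D)) / (2a) = -0.7526 +/- 0.6973i.
  For a conjugate pair |z|^2 = z * conj(z) = (product of roots) = c/a = 1/(0.95) = 1.052632, so |z| = sqrt(1.052632) = 1.026 for both roots.
Moduli of all roots: 2.5000, 1.0260, 1.0260.
All moduli strictly greater than 1? Yes.
Verdict: Stationary.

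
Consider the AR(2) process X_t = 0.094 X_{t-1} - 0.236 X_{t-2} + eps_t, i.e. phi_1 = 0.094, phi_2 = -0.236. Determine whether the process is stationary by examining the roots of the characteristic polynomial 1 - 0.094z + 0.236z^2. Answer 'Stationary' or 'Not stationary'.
\text{Stationary}

The AR(p) characteristic polynomial is P(z) = 1 - 0.094z + 0.236z^2.
Stationarity requires all roots to lie outside the unit circle, i.e. |z| > 1 for every root.
Set 1 + (-0.094) z + (0.236) z^2 = 0, i.e. a z^2 + b z + c = 0 with a = 0.236, b = -0.094, c = 1.
Discriminant D = b^2 - 4ac = (-0.094)^2 - 4*(0.236)*1 = 0.008836 - (0.944) = -0.935164.
D < 0, so the roots are the complex-conjugate pair z = (-b +/- i sqrt(-D)) / (2a) = 0.1992 +/- 2.0488i.
For a conjugate pair |z|^2 = z * conj(z) = (product of roots) = c/a = 1/(0.236) = 4.237288, so |z| = sqrt(4.237288) = 2.0585 for both roots.
Moduli of all roots: 2.0585, 2.0585.
All moduli strictly greater than 1? Yes.
Verdict: Stationary.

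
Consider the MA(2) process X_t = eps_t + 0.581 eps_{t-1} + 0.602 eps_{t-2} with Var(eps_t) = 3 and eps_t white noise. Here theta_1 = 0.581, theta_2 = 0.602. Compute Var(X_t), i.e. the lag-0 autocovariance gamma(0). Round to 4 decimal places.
\gamma(0) = 5.0999

For an MA(q) process X_t = eps_t + sum_i theta_i eps_{t-i} with
Var(eps_t) = sigma^2, the variance is
  gamma(0) = sigma^2 * (1 + sum_i theta_i^2).
  sum_i theta_i^2 = (0.581)^2 + (0.602)^2 = 0.337561 + 0.362404 = 0.699965.
  gamma(0) = 3 * (1 + 0.699965) = 3 * 1.699965 = 5.099895, which rounds to 5.0999.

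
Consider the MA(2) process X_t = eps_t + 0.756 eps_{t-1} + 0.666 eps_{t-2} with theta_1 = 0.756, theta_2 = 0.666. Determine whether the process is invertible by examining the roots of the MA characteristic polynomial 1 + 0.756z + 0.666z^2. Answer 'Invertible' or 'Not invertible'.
\text{Invertible}

The MA(q) characteristic polynomial is P(z) = 1 + 0.756z + 0.666z^2.
Invertibility requires all roots to lie outside the unit circle, i.e. |z| > 1 for every root.
Set 1 + (0.756) z + (0.666) z^2 = 0, i.e. a z^2 + b z + c = 0 with a = 0.666, b = 0.756, c = 1.
Discriminant D = b^2 - 4ac = (0.756)^2 - 4*(0.666)*1 = 0.571536 - (2.664) = -2.092464.
D < 0, so the roots are the complex-conjugate pair z = (-b +/- i sqrt(-D)) / (2a) = -0.5676 +/- 1.086i.
For a conjugate pair |z|^2 = z * conj(z) = (product of roots) = c/a = 1/(0.666) = 1.501502, so |z| = sqrt(1.501502) = 1.2254 for both roots.
Moduli of all roots: 1.2254, 1.2254.
All moduli strictly greater than 1? Yes.
Verdict: Invertible.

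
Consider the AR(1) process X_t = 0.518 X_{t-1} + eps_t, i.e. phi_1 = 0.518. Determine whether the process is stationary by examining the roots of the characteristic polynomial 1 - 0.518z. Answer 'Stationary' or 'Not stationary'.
\text{Stationary}

The AR(p) characteristic polynomial is P(z) = 1 - 0.518z.
Stationarity requires all roots to lie outside the unit circle, i.e. |z| > 1 for every root.
This is linear in z: 1 + (-0.518) z = 0  =>  z = -1/(-0.518) = 1.930502,  |z| = 1.930502.
Moduli of all roots: 1.9305.
All moduli strictly greater than 1? Yes.
Verdict: Stationary.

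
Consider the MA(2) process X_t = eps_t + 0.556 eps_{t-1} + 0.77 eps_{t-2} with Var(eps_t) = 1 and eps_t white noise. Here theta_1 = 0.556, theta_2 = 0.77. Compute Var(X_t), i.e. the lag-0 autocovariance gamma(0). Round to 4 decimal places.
\gamma(0) = 1.9020

For an MA(q) process X_t = eps_t + sum_i theta_i eps_{t-i} with
Var(eps_t) = sigma^2, the variance is
  gamma(0) = sigma^2 * (1 + sum_i theta_i^2).
  sum_i theta_i^2 = (0.556)^2 + (0.77)^2 = 0.309136 + 0.5929 = 0.902036.
  gamma(0) = 1 * (1 + 0.902036) = 1 * 1.902036 = 1.902036, which rounds to 1.9020.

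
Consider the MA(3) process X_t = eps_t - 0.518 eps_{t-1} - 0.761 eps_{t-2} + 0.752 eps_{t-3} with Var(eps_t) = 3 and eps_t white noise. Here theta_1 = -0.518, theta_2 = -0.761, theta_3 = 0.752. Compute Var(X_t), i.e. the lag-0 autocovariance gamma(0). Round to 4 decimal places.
\gamma(0) = 7.2388

For an MA(q) process X_t = eps_t + sum_i theta_i eps_{t-i} with
Var(eps_t) = sigma^2, the variance is
  gamma(0) = sigma^2 * (1 + sum_i theta_i^2).
  sum_i theta_i^2 = (-0.518)^2 + (-0.761)^2 + (0.752)^2 = 0.268324 + 0.579121 + 0.565504 = 1.412949.
  gamma(0) = 3 * (1 + 1.412949) = 3 * 2.412949 = 7.238847, which rounds to 7.2388.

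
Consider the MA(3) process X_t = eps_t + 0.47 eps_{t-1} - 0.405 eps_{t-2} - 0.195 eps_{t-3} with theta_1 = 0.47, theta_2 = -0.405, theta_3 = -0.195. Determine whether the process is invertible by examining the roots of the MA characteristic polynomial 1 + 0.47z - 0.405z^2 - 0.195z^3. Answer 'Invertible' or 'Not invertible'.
\text{Invertible}

The MA(q) characteristic polynomial is P(z) = 1 + 0.47z - 0.405z^2 - 0.195z^3.
Invertibility requires all roots to lie outside the unit circle, i.e. |z| > 1 for every root.
Degree 3: look for a simple real root z0 first, then factor out (1 - z/z0) and solve the remaining quadratic.
Testing z0 = -2: P(-2) = 1 + (0.47)(-2) + (-0.405)(-2)^2 + (-0.195)(-2)^3
  = 1 + (-0.94) + (-1.62) + (1.56) = 0.  So z_0 = -2 is a root, |z_0| = 2.
Divide out the factor (1 + 0.5 z) = (1 - z/z0) (since 1/z0 = -0.5):
  P(z) = (1 + 0.5 z)(1 + (-0.03) z + (-0.39) z^2)
  [check: z-coef -0.03 - (-0.5) = 0.47; z^2-coef -0.39 - (-0.5)(-0.03) = -0.405; z^3-coef -(-0.5)(-0.39) = -0.195.]
Remaining roots from the quadratic factor 1 + (-0.03) z + (-0.39) z^2:
  Set 1 + (-0.03) z + (-0.39) z^2 = 0, i.e. a z^2 + b z + c = 0 with a = -0.39, b = -0.03, c = 1.
  Discriminant D = b^2 - 4ac = (-0.03)^2 - 4*(-0.39)*1 = 0.0009 - (-1.56) = 1.5609.
  D >= 0, so the roots are real: z = (-b +/- sqrt(D)) / (2a) = (0.03 +/- 1.24936) / (-0.78).
    z_1 = (0.03 + 1.24936) / (-0.78) = -1.6402,   |z_1| = 1.6402.
    z_2 = (0.03 - 1.24936) / (-0.78) = 1.5633,   |z_2| = 1.5633.
Moduli of all roots: 2.0000, 1.6402, 1.5633.
All moduli strictly greater than 1? Yes.
Verdict: Invertible.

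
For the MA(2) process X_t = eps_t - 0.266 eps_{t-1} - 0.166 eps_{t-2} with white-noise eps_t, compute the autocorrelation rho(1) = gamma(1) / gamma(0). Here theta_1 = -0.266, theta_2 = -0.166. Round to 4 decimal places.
\rho(1) = -0.2020

For an MA(q) process with theta_0 = 1, the autocovariance is
  gamma(k) = sigma^2 * sum_{i=0..q-k} theta_i * theta_{i+k},
and rho(k) = gamma(k) / gamma(0). Sigma^2 cancels.
  numerator   = (1)*(-0.266) + (-0.266)*(-0.166) = -0.221844.
  denominator = (1)^2 + (-0.266)^2 + (-0.166)^2 = 1.098312.
  rho(1) = -0.221844 / 1.098312 = -0.2020.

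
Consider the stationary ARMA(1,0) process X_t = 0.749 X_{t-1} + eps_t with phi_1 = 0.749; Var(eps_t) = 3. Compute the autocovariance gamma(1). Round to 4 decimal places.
\gamma(1) = 5.1185

Multiply the model equation by X_{t-k} and take expectations. With theta_0 = psi_0 = 1 and psi_j the MA(infinity) weights, this gives
  gamma(k) - sum_i phi_i gamma(k-i) = c_k,
  c_k = sigma^2 * sum_{j=k..q} theta_j psi_{j-k}   (c_k = 0 for k > q),
using gamma(-m) = gamma(m).
Pure AR (q = 0): c_0 = sigma^2 = 3, c_k = 0 for k >= 1.
Equations for k = 0 and k = 1 (AR order 1):
  gamma(0) = phi_1 gamma(1) + c_0
  gamma(1) = phi_1 gamma(0) + c_1
Substituting the second into the first: gamma(0) (1 - phi_1^2) = c_0 + phi_1 c_1, so
  gamma(0) = c_0 / (1 - phi_1^2) = 3 / (1 - (0.749)^2) = 3 / 0.438999 = 6.833729.
  gamma(1) = phi_1 gamma(0) = (0.749)(6.833729) = 5.118463.
Therefore gamma(1) = 5.1185 (to 4 decimal places).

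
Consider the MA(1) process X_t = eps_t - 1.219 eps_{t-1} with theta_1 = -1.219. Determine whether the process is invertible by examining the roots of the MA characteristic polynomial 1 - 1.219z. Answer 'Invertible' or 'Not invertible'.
\text{Not invertible}

The MA(q) characteristic polynomial is P(z) = 1 - 1.219z.
Invertibility requires all roots to lie outside the unit circle, i.e. |z| > 1 for every root.
This is linear in z: 1 + (-1.219) z = 0  =>  z = -1/(-1.219) = 0.820345,  |z| = 0.820345.
Moduli of all roots: 0.8203.
All moduli strictly greater than 1? No.
Verdict: Not invertible.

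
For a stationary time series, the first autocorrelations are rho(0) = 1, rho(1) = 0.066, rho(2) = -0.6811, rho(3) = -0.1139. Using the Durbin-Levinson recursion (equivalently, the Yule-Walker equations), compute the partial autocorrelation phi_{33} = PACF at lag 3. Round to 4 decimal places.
\phi_{33} = 0.0142

The PACF at lag k is phi_{kk}, the last component of the solution
to the Yule-Walker system G_k phi = r_k where
  (G_k)_{ij} = rho(|i - j|), (r_k)_i = rho(i), i,j = 1..k.
Equivalently, Durbin-Levinson gives phi_{kk} iteratively:
  phi_{11} = rho(1)
  phi_{kk} = [rho(k) - sum_{j=1..k-1} phi_{k-1,j} rho(k-j)]
            / [1 - sum_{j=1..k-1} phi_{k-1,j} rho(j)],
  phi_{k,j} = phi_{k-1,j} - phi_{kk} phi_{k-1,k-j},  j = 1..k-1.
Step k = 1:
  phi_11 = rho(1) = 0.066.
Step k = 2:
  phi_22 = [rho(2) - phi_11 rho(1)] / [1 - phi_11 rho(1)] = [-0.6811 - (0.066)(0.066)] / [1 - (0.066)(0.066)]
         = -0.685456 / 0.995644 = -0.688455.
  Update: phi_21 = phi_11 - phi_22 phi_11 = 0.066 - (-0.688455)(0.066) = 0.111438.
Step k = 3:
  phi_33 = [rho(3) - phi_21 rho(2) - phi_22 rho(1)] / [1 - phi_21 rho(1) - phi_22 rho(2)]
    numerator   = -0.1139 - (0.111438)(-0.6811) - (-0.688455)(0.066) = 0.00743846
    denominator = 1 - (0.111438)(0.066) - (-0.688455)(-0.6811) = 0.52373845
  phi_33 = 0.00743846 / 0.52373845 = 0.0142.
Therefore phi_{33} = 0.0142.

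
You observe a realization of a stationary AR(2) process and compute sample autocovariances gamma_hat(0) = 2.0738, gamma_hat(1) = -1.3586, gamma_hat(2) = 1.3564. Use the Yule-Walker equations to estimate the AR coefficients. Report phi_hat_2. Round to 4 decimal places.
\hat\phi_{2} = 0.3940

The Yule-Walker equations for an AR(p) process read, in matrix form,
  Gamma_p phi = r_p,   with   (Gamma_p)_{ij} = gamma(|i - j|),
                       (r_p)_i = gamma(i),   i,j = 1..p.
Substitute the sample gammas (Toeplitz matrix and right-hand side of size 2):
  Gamma_p = [[2.0738, -1.3586], [-1.3586, 2.0738]]
  r_p     = [-1.3586, 1.3564]
Written out:
  2.0738 phi_1 - 1.3586 phi_2 = -1.3586
  -1.3586 phi_1 + 2.0738 phi_2 = 1.3564
Solve by Cramer's rule:
  det = gamma(0)^2 - gamma(1)^2 = (2.0738)^2 - (-1.3586)^2 = 4.30064644 - 1.84579396 = 2.45485248
  phi_hat_1 = [gamma(1) gamma(0) - gamma(1) gamma(2)] / det = [(-1.3586)(2.0738) - (-1.3586)(1.3564)] / 2.45485248 = -0.97465964 / 2.45485248 = -0.397
  phi_hat_2 = [gamma(0) gamma(2) - gamma(1)^2] / det = [(2.0738)(1.3564) - (-1.3586)^2] / 2.45485248 = 0.96710836 / 2.45485248 = 0.394
So phi_hat = [-0.3970, 0.3940].
Therefore phi_hat_2 = 0.3940.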